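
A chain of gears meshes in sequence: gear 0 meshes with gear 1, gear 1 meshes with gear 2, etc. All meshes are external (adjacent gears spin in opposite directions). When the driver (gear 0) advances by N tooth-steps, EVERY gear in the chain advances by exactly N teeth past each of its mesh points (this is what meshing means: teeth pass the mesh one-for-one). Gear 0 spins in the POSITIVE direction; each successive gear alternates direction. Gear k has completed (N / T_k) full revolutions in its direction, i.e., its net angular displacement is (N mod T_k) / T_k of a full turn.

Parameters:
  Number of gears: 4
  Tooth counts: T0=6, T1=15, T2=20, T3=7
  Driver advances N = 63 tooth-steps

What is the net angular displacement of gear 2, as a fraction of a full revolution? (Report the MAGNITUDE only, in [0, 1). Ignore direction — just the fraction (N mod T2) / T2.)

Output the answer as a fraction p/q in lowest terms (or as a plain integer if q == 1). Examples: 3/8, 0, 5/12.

Answer: 3/20

Derivation:
Chain of 4 gears, tooth counts: [6, 15, 20, 7]
  gear 0: T0=6, direction=positive, advance = 63 mod 6 = 3 teeth = 3/6 turn
  gear 1: T1=15, direction=negative, advance = 63 mod 15 = 3 teeth = 3/15 turn
  gear 2: T2=20, direction=positive, advance = 63 mod 20 = 3 teeth = 3/20 turn
  gear 3: T3=7, direction=negative, advance = 63 mod 7 = 0 teeth = 0/7 turn
Gear 2: 63 mod 20 = 3
Fraction = 3 / 20 = 3/20 (gcd(3,20)=1) = 3/20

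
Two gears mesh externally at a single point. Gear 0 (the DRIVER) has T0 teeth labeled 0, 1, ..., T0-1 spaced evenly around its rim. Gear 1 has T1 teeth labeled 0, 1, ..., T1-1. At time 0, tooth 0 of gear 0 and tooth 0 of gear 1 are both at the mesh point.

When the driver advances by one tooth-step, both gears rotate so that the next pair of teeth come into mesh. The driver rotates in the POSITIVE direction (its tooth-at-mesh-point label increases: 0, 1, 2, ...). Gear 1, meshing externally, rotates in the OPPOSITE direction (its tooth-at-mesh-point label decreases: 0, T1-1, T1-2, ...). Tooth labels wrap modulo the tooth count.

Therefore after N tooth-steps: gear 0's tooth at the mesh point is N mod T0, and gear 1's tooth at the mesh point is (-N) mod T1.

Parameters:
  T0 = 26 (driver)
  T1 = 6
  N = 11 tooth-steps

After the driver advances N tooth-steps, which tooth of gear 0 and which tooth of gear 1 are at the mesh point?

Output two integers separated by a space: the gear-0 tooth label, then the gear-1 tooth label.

Gear 0 (driver, T0=26): tooth at mesh = N mod T0
  11 = 0 * 26 + 11, so 11 mod 26 = 11
  gear 0 tooth = 11
Gear 1 (driven, T1=6): tooth at mesh = (-N) mod T1
  11 = 1 * 6 + 5, so 11 mod 6 = 5
  (-11) mod 6 = (-5) mod 6 = 6 - 5 = 1
Mesh after 11 steps: gear-0 tooth 11 meets gear-1 tooth 1

Answer: 11 1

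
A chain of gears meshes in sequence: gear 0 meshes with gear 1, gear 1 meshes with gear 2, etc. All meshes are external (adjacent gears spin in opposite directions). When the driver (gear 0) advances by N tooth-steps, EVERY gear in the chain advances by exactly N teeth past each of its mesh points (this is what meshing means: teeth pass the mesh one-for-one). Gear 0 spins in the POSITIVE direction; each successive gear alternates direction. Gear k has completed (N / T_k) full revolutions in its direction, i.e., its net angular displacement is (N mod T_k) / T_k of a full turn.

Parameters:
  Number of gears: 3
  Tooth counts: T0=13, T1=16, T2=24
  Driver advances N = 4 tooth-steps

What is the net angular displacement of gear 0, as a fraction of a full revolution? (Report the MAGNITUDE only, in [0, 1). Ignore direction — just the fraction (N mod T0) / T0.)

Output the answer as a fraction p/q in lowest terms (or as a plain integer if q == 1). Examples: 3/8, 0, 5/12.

Chain of 3 gears, tooth counts: [13, 16, 24]
  gear 0: T0=13, direction=positive, advance = 4 mod 13 = 4 teeth = 4/13 turn
  gear 1: T1=16, direction=negative, advance = 4 mod 16 = 4 teeth = 4/16 turn
  gear 2: T2=24, direction=positive, advance = 4 mod 24 = 4 teeth = 4/24 turn
Gear 0: 4 mod 13 = 4
Fraction = 4 / 13 = 4/13 (gcd(4,13)=1) = 4/13

Answer: 4/13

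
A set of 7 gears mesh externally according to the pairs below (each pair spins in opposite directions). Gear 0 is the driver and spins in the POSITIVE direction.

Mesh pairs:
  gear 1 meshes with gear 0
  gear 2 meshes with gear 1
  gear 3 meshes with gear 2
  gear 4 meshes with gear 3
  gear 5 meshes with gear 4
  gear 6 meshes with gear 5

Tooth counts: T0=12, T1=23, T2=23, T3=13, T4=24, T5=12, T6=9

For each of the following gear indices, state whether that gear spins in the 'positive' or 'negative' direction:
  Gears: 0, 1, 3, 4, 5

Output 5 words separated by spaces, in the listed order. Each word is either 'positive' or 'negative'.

Answer: positive negative negative positive negative

Derivation:
Gear 0 (driver): positive (depth 0)
  gear 1: meshes with gear 0 -> depth 1 -> negative (opposite of gear 0)
  gear 2: meshes with gear 1 -> depth 2 -> positive (opposite of gear 1)
  gear 3: meshes with gear 2 -> depth 3 -> negative (opposite of gear 2)
  gear 4: meshes with gear 3 -> depth 4 -> positive (opposite of gear 3)
  gear 5: meshes with gear 4 -> depth 5 -> negative (opposite of gear 4)
  gear 6: meshes with gear 5 -> depth 6 -> positive (opposite of gear 5)
Queried indices 0, 1, 3, 4, 5 -> positive, negative, negative, positive, negative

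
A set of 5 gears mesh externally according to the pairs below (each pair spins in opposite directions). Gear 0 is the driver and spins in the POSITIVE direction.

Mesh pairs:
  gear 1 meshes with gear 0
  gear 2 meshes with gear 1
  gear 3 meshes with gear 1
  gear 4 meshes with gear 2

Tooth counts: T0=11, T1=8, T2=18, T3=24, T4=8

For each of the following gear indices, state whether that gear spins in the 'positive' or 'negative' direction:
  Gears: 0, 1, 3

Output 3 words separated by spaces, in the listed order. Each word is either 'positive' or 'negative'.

Answer: positive negative positive

Derivation:
Gear 0 (driver): positive (depth 0)
  gear 1: meshes with gear 0 -> depth 1 -> negative (opposite of gear 0)
  gear 2: meshes with gear 1 -> depth 2 -> positive (opposite of gear 1)
  gear 3: meshes with gear 1 -> depth 2 -> positive (opposite of gear 1)
  gear 4: meshes with gear 2 -> depth 3 -> negative (opposite of gear 2)
Queried indices 0, 1, 3 -> positive, negative, positive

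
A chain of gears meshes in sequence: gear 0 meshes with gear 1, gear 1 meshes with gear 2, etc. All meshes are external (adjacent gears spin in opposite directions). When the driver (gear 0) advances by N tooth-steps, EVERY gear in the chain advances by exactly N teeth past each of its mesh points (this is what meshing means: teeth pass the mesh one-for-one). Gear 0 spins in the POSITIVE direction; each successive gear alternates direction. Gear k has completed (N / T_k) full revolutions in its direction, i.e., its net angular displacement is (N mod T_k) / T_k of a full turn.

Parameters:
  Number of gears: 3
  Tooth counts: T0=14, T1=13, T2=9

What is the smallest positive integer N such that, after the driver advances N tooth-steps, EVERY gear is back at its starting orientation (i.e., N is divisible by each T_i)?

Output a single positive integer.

Answer: 1638

Derivation:
Gear k returns to start when N is a multiple of T_k.
All gears at start simultaneously when N is a common multiple of [14, 13, 9]; the smallest such N is lcm(14, 13, 9).
Start: lcm = T0 = 14
Fold in T1=13: gcd(14, 13) = 1; lcm(14, 13) = 14 * 13 / 1 = 182 / 1 = 182
Fold in T2=9: gcd(182, 9) = 1; lcm(182, 9) = 182 * 9 / 1 = 1638 / 1 = 1638
Full cycle length = 1638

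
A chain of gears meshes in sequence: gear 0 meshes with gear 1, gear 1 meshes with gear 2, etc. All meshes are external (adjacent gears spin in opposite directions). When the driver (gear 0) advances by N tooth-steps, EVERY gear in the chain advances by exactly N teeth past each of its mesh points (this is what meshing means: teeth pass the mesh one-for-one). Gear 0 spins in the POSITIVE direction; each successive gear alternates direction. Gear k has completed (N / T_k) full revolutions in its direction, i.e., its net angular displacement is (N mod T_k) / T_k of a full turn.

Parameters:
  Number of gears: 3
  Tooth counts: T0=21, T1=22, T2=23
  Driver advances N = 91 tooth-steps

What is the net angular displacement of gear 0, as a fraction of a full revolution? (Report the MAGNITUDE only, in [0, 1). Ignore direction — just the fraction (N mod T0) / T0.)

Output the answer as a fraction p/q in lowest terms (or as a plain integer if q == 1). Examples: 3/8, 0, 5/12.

Chain of 3 gears, tooth counts: [21, 22, 23]
  gear 0: T0=21, direction=positive, advance = 91 mod 21 = 7 teeth = 7/21 turn
  gear 1: T1=22, direction=negative, advance = 91 mod 22 = 3 teeth = 3/22 turn
  gear 2: T2=23, direction=positive, advance = 91 mod 23 = 22 teeth = 22/23 turn
Gear 0: 91 mod 21 = 7
Fraction = 7 / 21 = 1/3 (gcd(7,21)=7) = 1/3

Answer: 1/3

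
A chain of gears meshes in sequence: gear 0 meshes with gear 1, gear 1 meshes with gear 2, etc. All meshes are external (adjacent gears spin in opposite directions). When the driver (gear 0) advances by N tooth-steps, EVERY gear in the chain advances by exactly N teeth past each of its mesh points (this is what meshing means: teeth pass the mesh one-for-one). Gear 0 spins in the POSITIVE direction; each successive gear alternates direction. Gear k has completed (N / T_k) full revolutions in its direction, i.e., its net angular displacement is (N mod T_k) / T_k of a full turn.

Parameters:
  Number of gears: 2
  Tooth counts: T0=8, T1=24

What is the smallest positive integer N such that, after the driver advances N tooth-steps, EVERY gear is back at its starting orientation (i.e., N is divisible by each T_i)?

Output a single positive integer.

Answer: 24

Derivation:
Gear k returns to start when N is a multiple of T_k.
All gears at start simultaneously when N is a common multiple of [8, 24]; the smallest such N is lcm(8, 24).
Start: lcm = T0 = 8
Fold in T1=24: gcd(8, 24) = 8; lcm(8, 24) = 8 * 24 / 8 = 192 / 8 = 24
Full cycle length = 24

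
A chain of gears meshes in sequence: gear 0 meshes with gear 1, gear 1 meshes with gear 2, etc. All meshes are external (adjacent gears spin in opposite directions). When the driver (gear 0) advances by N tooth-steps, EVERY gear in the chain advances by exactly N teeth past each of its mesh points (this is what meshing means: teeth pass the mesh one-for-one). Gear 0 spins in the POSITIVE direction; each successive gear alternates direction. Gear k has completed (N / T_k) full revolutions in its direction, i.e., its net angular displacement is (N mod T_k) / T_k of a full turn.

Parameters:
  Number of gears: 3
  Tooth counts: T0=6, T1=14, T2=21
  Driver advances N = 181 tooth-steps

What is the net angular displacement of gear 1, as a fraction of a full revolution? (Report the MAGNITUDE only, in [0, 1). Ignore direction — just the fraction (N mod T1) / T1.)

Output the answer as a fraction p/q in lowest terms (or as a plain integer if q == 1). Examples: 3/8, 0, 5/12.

Chain of 3 gears, tooth counts: [6, 14, 21]
  gear 0: T0=6, direction=positive, advance = 181 mod 6 = 1 teeth = 1/6 turn
  gear 1: T1=14, direction=negative, advance = 181 mod 14 = 13 teeth = 13/14 turn
  gear 2: T2=21, direction=positive, advance = 181 mod 21 = 13 teeth = 13/21 turn
Gear 1: 181 mod 14 = 13
Fraction = 13 / 14 = 13/14 (gcd(13,14)=1) = 13/14

Answer: 13/14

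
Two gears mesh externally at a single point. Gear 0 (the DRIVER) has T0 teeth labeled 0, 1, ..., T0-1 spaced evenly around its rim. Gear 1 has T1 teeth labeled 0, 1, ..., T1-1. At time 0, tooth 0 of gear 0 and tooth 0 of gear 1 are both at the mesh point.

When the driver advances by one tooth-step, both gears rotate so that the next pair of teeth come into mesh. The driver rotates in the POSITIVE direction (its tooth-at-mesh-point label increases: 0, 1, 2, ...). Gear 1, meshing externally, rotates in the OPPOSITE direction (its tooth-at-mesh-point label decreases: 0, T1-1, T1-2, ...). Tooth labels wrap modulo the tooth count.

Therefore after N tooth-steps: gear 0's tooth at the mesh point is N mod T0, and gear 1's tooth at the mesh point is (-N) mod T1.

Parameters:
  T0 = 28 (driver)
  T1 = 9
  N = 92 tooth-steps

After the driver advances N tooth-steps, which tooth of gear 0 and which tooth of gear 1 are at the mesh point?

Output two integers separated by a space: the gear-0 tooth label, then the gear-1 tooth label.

Gear 0 (driver, T0=28): tooth at mesh = N mod T0
  92 = 3 * 28 + 8, so 92 mod 28 = 8
  gear 0 tooth = 8
Gear 1 (driven, T1=9): tooth at mesh = (-N) mod T1
  92 = 10 * 9 + 2, so 92 mod 9 = 2
  (-92) mod 9 = (-2) mod 9 = 9 - 2 = 7
Mesh after 92 steps: gear-0 tooth 8 meets gear-1 tooth 7

Answer: 8 7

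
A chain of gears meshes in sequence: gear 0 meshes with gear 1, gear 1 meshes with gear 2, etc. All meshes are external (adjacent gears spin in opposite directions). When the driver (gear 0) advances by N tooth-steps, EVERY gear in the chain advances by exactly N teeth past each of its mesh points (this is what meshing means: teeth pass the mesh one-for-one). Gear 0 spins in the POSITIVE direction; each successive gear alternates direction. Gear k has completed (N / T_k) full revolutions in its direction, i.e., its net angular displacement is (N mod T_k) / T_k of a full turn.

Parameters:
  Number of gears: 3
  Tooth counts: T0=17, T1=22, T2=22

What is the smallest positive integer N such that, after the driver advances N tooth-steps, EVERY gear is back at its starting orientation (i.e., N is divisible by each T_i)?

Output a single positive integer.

Answer: 374

Derivation:
Gear k returns to start when N is a multiple of T_k.
All gears at start simultaneously when N is a common multiple of [17, 22, 22]; the smallest such N is lcm(17, 22, 22).
Start: lcm = T0 = 17
Fold in T1=22: gcd(17, 22) = 1; lcm(17, 22) = 17 * 22 / 1 = 374 / 1 = 374
Fold in T2=22: gcd(374, 22) = 22; lcm(374, 22) = 374 * 22 / 22 = 8228 / 22 = 374
Full cycle length = 374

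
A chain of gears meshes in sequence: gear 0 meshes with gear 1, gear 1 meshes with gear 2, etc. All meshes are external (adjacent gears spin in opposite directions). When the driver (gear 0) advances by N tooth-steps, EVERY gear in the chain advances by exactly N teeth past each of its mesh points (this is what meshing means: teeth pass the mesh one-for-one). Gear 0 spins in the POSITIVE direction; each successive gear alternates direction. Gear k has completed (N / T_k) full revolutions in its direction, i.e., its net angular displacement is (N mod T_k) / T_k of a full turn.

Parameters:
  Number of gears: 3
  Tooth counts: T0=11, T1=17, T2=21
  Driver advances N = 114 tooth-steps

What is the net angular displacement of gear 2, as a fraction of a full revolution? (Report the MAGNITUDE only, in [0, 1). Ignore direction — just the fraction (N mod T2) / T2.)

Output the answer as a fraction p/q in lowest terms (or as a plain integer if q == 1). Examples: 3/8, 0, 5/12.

Answer: 3/7

Derivation:
Chain of 3 gears, tooth counts: [11, 17, 21]
  gear 0: T0=11, direction=positive, advance = 114 mod 11 = 4 teeth = 4/11 turn
  gear 1: T1=17, direction=negative, advance = 114 mod 17 = 12 teeth = 12/17 turn
  gear 2: T2=21, direction=positive, advance = 114 mod 21 = 9 teeth = 9/21 turn
Gear 2: 114 mod 21 = 9
Fraction = 9 / 21 = 3/7 (gcd(9,21)=3) = 3/7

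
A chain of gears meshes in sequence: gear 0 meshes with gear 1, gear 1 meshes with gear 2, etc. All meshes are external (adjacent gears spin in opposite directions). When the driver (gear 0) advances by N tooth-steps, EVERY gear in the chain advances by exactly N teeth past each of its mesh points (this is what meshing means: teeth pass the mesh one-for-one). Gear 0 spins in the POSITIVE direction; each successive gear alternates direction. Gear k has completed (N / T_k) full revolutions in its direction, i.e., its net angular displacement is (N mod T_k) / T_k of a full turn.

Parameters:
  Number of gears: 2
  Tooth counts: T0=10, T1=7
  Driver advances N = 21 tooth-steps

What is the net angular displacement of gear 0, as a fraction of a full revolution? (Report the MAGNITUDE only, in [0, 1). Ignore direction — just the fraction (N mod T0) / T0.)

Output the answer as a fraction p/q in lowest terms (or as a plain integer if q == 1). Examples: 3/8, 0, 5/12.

Chain of 2 gears, tooth counts: [10, 7]
  gear 0: T0=10, direction=positive, advance = 21 mod 10 = 1 teeth = 1/10 turn
  gear 1: T1=7, direction=negative, advance = 21 mod 7 = 0 teeth = 0/7 turn
Gear 0: 21 mod 10 = 1
Fraction = 1 / 10 = 1/10 (gcd(1,10)=1) = 1/10

Answer: 1/10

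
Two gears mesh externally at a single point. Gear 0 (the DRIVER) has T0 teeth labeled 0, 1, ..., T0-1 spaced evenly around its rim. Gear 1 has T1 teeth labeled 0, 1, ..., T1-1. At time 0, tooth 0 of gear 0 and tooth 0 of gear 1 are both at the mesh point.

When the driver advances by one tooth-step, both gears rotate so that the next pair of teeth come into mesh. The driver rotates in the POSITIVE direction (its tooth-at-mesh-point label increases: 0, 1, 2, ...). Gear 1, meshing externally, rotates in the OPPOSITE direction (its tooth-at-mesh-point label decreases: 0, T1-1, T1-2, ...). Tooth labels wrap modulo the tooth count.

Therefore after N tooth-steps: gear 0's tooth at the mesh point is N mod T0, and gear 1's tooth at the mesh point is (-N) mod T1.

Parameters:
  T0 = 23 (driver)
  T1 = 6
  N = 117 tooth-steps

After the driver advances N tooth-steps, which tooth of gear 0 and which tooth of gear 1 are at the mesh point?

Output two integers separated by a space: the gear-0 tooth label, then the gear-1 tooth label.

Gear 0 (driver, T0=23): tooth at mesh = N mod T0
  117 = 5 * 23 + 2, so 117 mod 23 = 2
  gear 0 tooth = 2
Gear 1 (driven, T1=6): tooth at mesh = (-N) mod T1
  117 = 19 * 6 + 3, so 117 mod 6 = 3
  (-117) mod 6 = (-3) mod 6 = 6 - 3 = 3
Mesh after 117 steps: gear-0 tooth 2 meets gear-1 tooth 3

Answer: 2 3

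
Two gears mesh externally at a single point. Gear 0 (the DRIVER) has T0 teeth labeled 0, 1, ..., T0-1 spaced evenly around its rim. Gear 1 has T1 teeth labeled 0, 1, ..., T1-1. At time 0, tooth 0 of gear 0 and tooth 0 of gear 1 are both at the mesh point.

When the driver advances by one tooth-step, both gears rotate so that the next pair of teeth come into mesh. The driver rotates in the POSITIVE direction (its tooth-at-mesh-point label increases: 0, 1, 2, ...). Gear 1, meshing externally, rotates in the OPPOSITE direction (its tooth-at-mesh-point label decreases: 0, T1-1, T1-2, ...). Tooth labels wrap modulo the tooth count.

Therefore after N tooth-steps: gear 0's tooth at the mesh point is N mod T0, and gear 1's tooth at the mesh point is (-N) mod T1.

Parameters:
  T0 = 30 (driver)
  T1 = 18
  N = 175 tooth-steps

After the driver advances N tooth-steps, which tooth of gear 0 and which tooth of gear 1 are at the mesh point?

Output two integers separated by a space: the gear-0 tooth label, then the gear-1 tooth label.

Answer: 25 5

Derivation:
Gear 0 (driver, T0=30): tooth at mesh = N mod T0
  175 = 5 * 30 + 25, so 175 mod 30 = 25
  gear 0 tooth = 25
Gear 1 (driven, T1=18): tooth at mesh = (-N) mod T1
  175 = 9 * 18 + 13, so 175 mod 18 = 13
  (-175) mod 18 = (-13) mod 18 = 18 - 13 = 5
Mesh after 175 steps: gear-0 tooth 25 meets gear-1 tooth 5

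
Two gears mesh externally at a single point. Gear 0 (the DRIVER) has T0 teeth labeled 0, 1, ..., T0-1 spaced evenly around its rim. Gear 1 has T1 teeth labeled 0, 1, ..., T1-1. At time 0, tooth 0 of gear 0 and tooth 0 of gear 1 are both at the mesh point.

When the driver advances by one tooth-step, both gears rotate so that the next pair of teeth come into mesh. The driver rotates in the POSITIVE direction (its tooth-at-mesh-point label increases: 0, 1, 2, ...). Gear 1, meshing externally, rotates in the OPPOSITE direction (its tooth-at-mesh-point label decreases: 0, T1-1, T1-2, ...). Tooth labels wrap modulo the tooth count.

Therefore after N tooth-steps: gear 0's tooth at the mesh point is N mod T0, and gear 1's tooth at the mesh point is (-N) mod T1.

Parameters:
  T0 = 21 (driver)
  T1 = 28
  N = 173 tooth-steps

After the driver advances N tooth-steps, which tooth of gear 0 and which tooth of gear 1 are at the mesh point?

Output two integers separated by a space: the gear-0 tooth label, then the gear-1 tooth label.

Gear 0 (driver, T0=21): tooth at mesh = N mod T0
  173 = 8 * 21 + 5, so 173 mod 21 = 5
  gear 0 tooth = 5
Gear 1 (driven, T1=28): tooth at mesh = (-N) mod T1
  173 = 6 * 28 + 5, so 173 mod 28 = 5
  (-173) mod 28 = (-5) mod 28 = 28 - 5 = 23
Mesh after 173 steps: gear-0 tooth 5 meets gear-1 tooth 23

Answer: 5 23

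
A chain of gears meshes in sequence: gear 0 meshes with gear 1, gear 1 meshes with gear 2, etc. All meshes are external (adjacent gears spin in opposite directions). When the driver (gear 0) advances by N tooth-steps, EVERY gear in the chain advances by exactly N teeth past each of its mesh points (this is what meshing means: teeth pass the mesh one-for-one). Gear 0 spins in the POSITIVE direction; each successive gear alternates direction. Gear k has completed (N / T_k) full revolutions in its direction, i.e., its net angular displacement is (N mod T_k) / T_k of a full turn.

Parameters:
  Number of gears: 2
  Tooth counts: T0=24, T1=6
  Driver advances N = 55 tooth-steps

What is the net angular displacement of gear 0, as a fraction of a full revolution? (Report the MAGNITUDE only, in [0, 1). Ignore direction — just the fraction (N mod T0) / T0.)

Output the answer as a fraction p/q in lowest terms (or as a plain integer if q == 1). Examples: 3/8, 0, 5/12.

Chain of 2 gears, tooth counts: [24, 6]
  gear 0: T0=24, direction=positive, advance = 55 mod 24 = 7 teeth = 7/24 turn
  gear 1: T1=6, direction=negative, advance = 55 mod 6 = 1 teeth = 1/6 turn
Gear 0: 55 mod 24 = 7
Fraction = 7 / 24 = 7/24 (gcd(7,24)=1) = 7/24

Answer: 7/24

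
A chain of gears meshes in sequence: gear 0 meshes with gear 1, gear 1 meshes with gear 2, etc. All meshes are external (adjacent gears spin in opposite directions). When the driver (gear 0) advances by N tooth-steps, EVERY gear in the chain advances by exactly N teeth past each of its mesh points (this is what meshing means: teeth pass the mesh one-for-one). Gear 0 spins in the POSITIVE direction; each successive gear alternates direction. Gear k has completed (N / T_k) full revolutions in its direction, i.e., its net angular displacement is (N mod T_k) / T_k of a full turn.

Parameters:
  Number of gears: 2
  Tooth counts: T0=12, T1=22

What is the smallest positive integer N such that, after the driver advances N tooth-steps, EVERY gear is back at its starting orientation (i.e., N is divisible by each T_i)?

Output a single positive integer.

Gear k returns to start when N is a multiple of T_k.
All gears at start simultaneously when N is a common multiple of [12, 22]; the smallest such N is lcm(12, 22).
Start: lcm = T0 = 12
Fold in T1=22: gcd(12, 22) = 2; lcm(12, 22) = 12 * 22 / 2 = 264 / 2 = 132
Full cycle length = 132

Answer: 132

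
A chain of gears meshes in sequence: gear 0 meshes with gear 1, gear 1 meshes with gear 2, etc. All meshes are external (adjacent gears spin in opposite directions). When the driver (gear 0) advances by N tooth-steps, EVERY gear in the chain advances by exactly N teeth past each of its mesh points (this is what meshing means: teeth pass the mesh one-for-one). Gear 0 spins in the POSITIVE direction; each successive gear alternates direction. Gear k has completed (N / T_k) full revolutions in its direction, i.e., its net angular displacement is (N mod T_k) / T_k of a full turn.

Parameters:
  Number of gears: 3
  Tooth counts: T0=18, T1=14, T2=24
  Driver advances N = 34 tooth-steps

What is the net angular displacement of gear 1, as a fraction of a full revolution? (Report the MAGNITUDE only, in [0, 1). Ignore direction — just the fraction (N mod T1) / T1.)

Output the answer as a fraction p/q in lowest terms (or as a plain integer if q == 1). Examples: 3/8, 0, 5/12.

Chain of 3 gears, tooth counts: [18, 14, 24]
  gear 0: T0=18, direction=positive, advance = 34 mod 18 = 16 teeth = 16/18 turn
  gear 1: T1=14, direction=negative, advance = 34 mod 14 = 6 teeth = 6/14 turn
  gear 2: T2=24, direction=positive, advance = 34 mod 24 = 10 teeth = 10/24 turn
Gear 1: 34 mod 14 = 6
Fraction = 6 / 14 = 3/7 (gcd(6,14)=2) = 3/7

Answer: 3/7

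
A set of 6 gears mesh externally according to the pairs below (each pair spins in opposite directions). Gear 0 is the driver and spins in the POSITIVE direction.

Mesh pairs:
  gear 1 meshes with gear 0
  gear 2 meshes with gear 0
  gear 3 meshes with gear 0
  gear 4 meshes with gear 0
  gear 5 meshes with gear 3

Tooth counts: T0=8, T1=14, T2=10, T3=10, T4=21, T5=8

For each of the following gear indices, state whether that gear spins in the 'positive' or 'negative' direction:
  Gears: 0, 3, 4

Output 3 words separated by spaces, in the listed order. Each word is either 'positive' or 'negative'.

Answer: positive negative negative

Derivation:
Gear 0 (driver): positive (depth 0)
  gear 1: meshes with gear 0 -> depth 1 -> negative (opposite of gear 0)
  gear 2: meshes with gear 0 -> depth 1 -> negative (opposite of gear 0)
  gear 3: meshes with gear 0 -> depth 1 -> negative (opposite of gear 0)
  gear 4: meshes with gear 0 -> depth 1 -> negative (opposite of gear 0)
  gear 5: meshes with gear 3 -> depth 2 -> positive (opposite of gear 3)
Queried indices 0, 3, 4 -> positive, negative, negative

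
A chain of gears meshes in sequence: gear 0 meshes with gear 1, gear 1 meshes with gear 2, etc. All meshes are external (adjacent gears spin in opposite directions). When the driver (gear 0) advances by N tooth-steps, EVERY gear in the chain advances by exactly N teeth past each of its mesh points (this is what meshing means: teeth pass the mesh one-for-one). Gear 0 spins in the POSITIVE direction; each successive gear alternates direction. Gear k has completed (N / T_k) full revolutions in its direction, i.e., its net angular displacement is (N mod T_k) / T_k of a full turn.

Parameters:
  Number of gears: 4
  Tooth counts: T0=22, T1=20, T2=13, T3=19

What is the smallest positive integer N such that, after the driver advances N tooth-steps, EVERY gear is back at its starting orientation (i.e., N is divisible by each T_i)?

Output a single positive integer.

Answer: 54340

Derivation:
Gear k returns to start when N is a multiple of T_k.
All gears at start simultaneously when N is a common multiple of [22, 20, 13, 19]; the smallest such N is lcm(22, 20, 13, 19).
Start: lcm = T0 = 22
Fold in T1=20: gcd(22, 20) = 2; lcm(22, 20) = 22 * 20 / 2 = 440 / 2 = 220
Fold in T2=13: gcd(220, 13) = 1; lcm(220, 13) = 220 * 13 / 1 = 2860 / 1 = 2860
Fold in T3=19: gcd(2860, 19) = 1; lcm(2860, 19) = 2860 * 19 / 1 = 54340 / 1 = 54340
Full cycle length = 54340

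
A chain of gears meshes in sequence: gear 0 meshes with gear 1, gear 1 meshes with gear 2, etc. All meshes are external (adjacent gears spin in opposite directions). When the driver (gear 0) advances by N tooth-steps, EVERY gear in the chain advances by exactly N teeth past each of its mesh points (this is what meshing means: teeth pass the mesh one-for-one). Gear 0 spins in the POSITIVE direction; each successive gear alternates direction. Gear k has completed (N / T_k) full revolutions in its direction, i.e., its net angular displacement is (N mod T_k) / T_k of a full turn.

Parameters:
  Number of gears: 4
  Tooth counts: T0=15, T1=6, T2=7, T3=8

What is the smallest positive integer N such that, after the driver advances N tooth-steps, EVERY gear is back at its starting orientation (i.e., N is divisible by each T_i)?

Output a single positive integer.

Answer: 840

Derivation:
Gear k returns to start when N is a multiple of T_k.
All gears at start simultaneously when N is a common multiple of [15, 6, 7, 8]; the smallest such N is lcm(15, 6, 7, 8).
Start: lcm = T0 = 15
Fold in T1=6: gcd(15, 6) = 3; lcm(15, 6) = 15 * 6 / 3 = 90 / 3 = 30
Fold in T2=7: gcd(30, 7) = 1; lcm(30, 7) = 30 * 7 / 1 = 210 / 1 = 210
Fold in T3=8: gcd(210, 8) = 2; lcm(210, 8) = 210 * 8 / 2 = 1680 / 2 = 840
Full cycle length = 840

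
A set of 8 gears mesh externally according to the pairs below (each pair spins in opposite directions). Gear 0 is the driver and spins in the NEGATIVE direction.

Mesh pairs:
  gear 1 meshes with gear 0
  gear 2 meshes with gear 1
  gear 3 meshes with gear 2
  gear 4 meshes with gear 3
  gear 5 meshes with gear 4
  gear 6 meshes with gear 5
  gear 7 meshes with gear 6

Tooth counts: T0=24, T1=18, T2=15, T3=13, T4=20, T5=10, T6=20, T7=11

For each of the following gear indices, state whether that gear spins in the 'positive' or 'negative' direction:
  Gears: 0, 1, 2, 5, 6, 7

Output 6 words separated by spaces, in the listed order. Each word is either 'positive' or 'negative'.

Gear 0 (driver): negative (depth 0)
  gear 1: meshes with gear 0 -> depth 1 -> positive (opposite of gear 0)
  gear 2: meshes with gear 1 -> depth 2 -> negative (opposite of gear 1)
  gear 3: meshes with gear 2 -> depth 3 -> positive (opposite of gear 2)
  gear 4: meshes with gear 3 -> depth 4 -> negative (opposite of gear 3)
  gear 5: meshes with gear 4 -> depth 5 -> positive (opposite of gear 4)
  gear 6: meshes with gear 5 -> depth 6 -> negative (opposite of gear 5)
  gear 7: meshes with gear 6 -> depth 7 -> positive (opposite of gear 6)
Queried indices 0, 1, 2, 5, 6, 7 -> negative, positive, negative, positive, negative, positive

Answer: negative positive negative positive negative positive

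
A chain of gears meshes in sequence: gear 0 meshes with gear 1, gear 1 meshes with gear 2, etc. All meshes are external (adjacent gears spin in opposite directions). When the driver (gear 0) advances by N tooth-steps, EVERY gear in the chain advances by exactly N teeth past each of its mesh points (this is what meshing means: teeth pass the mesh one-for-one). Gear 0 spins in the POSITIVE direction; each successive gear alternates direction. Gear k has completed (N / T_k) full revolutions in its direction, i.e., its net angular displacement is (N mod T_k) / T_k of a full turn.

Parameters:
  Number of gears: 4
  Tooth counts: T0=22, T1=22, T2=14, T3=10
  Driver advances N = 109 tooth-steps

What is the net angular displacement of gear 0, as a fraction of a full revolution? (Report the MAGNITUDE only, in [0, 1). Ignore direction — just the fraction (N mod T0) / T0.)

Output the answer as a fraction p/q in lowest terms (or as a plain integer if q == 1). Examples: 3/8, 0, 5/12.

Answer: 21/22

Derivation:
Chain of 4 gears, tooth counts: [22, 22, 14, 10]
  gear 0: T0=22, direction=positive, advance = 109 mod 22 = 21 teeth = 21/22 turn
  gear 1: T1=22, direction=negative, advance = 109 mod 22 = 21 teeth = 21/22 turn
  gear 2: T2=14, direction=positive, advance = 109 mod 14 = 11 teeth = 11/14 turn
  gear 3: T3=10, direction=negative, advance = 109 mod 10 = 9 teeth = 9/10 turn
Gear 0: 109 mod 22 = 21
Fraction = 21 / 22 = 21/22 (gcd(21,22)=1) = 21/22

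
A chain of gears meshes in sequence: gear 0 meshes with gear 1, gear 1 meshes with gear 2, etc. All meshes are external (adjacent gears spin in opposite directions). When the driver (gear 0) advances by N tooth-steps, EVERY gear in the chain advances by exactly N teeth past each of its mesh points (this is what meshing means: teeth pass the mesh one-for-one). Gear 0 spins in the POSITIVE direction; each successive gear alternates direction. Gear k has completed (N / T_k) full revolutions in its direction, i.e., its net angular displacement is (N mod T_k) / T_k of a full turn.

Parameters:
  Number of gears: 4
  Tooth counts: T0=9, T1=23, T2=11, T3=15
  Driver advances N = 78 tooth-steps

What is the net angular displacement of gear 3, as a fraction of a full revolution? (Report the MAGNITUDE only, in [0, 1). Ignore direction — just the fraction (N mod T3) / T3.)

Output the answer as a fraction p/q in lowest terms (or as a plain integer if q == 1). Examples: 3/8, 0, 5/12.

Chain of 4 gears, tooth counts: [9, 23, 11, 15]
  gear 0: T0=9, direction=positive, advance = 78 mod 9 = 6 teeth = 6/9 turn
  gear 1: T1=23, direction=negative, advance = 78 mod 23 = 9 teeth = 9/23 turn
  gear 2: T2=11, direction=positive, advance = 78 mod 11 = 1 teeth = 1/11 turn
  gear 3: T3=15, direction=negative, advance = 78 mod 15 = 3 teeth = 3/15 turn
Gear 3: 78 mod 15 = 3
Fraction = 3 / 15 = 1/5 (gcd(3,15)=3) = 1/5

Answer: 1/5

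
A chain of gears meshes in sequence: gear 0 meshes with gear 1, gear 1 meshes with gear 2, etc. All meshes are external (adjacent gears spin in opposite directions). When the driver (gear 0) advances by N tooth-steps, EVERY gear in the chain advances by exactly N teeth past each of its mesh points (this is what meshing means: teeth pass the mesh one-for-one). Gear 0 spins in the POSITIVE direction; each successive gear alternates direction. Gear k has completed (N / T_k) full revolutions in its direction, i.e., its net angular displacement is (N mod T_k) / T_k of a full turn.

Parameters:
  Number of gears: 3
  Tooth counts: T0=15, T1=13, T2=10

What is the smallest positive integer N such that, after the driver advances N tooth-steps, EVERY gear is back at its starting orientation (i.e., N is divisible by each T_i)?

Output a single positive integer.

Answer: 390

Derivation:
Gear k returns to start when N is a multiple of T_k.
All gears at start simultaneously when N is a common multiple of [15, 13, 10]; the smallest such N is lcm(15, 13, 10).
Start: lcm = T0 = 15
Fold in T1=13: gcd(15, 13) = 1; lcm(15, 13) = 15 * 13 / 1 = 195 / 1 = 195
Fold in T2=10: gcd(195, 10) = 5; lcm(195, 10) = 195 * 10 / 5 = 1950 / 5 = 390
Full cycle length = 390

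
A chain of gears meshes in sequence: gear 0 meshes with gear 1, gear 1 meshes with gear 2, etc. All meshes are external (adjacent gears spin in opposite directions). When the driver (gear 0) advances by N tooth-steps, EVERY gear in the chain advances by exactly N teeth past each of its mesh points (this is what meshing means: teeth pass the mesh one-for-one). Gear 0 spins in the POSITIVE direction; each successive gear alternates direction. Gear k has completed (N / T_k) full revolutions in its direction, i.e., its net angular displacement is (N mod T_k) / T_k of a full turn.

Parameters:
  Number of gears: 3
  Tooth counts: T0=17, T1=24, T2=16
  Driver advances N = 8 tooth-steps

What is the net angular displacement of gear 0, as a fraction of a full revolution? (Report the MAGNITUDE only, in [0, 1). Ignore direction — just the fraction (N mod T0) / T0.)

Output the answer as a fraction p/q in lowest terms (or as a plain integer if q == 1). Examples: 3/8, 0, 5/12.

Answer: 8/17

Derivation:
Chain of 3 gears, tooth counts: [17, 24, 16]
  gear 0: T0=17, direction=positive, advance = 8 mod 17 = 8 teeth = 8/17 turn
  gear 1: T1=24, direction=negative, advance = 8 mod 24 = 8 teeth = 8/24 turn
  gear 2: T2=16, direction=positive, advance = 8 mod 16 = 8 teeth = 8/16 turn
Gear 0: 8 mod 17 = 8
Fraction = 8 / 17 = 8/17 (gcd(8,17)=1) = 8/17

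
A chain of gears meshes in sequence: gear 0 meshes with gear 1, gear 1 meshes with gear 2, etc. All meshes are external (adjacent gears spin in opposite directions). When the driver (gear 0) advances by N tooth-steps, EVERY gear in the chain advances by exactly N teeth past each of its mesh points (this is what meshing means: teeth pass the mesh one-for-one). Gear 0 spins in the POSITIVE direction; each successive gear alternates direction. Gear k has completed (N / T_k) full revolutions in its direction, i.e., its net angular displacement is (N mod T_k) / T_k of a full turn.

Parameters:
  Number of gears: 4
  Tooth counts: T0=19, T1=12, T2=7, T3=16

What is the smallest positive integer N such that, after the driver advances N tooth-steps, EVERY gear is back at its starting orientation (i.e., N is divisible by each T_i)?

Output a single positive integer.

Gear k returns to start when N is a multiple of T_k.
All gears at start simultaneously when N is a common multiple of [19, 12, 7, 16]; the smallest such N is lcm(19, 12, 7, 16).
Start: lcm = T0 = 19
Fold in T1=12: gcd(19, 12) = 1; lcm(19, 12) = 19 * 12 / 1 = 228 / 1 = 228
Fold in T2=7: gcd(228, 7) = 1; lcm(228, 7) = 228 * 7 / 1 = 1596 / 1 = 1596
Fold in T3=16: gcd(1596, 16) = 4; lcm(1596, 16) = 1596 * 16 / 4 = 25536 / 4 = 6384
Full cycle length = 6384

Answer: 6384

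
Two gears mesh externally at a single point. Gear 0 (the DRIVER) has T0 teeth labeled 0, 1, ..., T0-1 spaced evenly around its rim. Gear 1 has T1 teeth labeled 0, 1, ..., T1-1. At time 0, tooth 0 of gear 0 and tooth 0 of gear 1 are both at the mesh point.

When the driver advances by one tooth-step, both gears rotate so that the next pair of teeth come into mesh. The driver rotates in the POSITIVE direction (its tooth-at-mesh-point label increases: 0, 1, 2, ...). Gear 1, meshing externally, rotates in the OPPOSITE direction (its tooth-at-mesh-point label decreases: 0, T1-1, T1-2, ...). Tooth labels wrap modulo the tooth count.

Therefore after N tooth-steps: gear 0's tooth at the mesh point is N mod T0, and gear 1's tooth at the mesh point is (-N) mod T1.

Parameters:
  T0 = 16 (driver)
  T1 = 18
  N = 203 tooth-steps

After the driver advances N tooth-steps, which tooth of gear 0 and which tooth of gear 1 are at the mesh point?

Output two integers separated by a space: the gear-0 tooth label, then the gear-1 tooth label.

Gear 0 (driver, T0=16): tooth at mesh = N mod T0
  203 = 12 * 16 + 11, so 203 mod 16 = 11
  gear 0 tooth = 11
Gear 1 (driven, T1=18): tooth at mesh = (-N) mod T1
  203 = 11 * 18 + 5, so 203 mod 18 = 5
  (-203) mod 18 = (-5) mod 18 = 18 - 5 = 13
Mesh after 203 steps: gear-0 tooth 11 meets gear-1 tooth 13

Answer: 11 13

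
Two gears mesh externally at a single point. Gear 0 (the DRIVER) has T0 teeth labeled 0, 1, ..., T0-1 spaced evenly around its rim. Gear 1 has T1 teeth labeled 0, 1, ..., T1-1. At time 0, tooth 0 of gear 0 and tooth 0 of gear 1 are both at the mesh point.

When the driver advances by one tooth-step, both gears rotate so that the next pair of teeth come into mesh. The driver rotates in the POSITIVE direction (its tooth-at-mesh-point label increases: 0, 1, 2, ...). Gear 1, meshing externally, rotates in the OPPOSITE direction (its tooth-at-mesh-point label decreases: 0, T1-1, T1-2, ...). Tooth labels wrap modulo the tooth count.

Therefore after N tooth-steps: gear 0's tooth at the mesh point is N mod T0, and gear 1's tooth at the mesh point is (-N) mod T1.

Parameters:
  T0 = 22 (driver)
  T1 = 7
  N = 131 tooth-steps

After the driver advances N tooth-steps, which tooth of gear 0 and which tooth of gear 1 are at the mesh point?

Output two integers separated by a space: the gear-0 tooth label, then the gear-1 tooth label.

Answer: 21 2

Derivation:
Gear 0 (driver, T0=22): tooth at mesh = N mod T0
  131 = 5 * 22 + 21, so 131 mod 22 = 21
  gear 0 tooth = 21
Gear 1 (driven, T1=7): tooth at mesh = (-N) mod T1
  131 = 18 * 7 + 5, so 131 mod 7 = 5
  (-131) mod 7 = (-5) mod 7 = 7 - 5 = 2
Mesh after 131 steps: gear-0 tooth 21 meets gear-1 tooth 2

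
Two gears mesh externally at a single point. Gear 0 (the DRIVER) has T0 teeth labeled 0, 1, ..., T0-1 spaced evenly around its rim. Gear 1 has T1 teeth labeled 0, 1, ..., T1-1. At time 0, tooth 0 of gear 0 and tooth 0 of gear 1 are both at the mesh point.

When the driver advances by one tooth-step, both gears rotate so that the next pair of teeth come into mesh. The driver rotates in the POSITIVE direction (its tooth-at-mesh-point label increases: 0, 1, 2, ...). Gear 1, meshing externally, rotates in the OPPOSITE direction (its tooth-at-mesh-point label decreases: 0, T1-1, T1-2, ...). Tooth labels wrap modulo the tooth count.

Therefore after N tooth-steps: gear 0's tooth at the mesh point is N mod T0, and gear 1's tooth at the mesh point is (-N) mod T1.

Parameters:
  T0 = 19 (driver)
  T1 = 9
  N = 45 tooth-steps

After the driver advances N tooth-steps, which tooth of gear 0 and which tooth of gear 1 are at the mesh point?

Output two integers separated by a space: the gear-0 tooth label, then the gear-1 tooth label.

Gear 0 (driver, T0=19): tooth at mesh = N mod T0
  45 = 2 * 19 + 7, so 45 mod 19 = 7
  gear 0 tooth = 7
Gear 1 (driven, T1=9): tooth at mesh = (-N) mod T1
  45 = 5 * 9 + 0, so 45 mod 9 = 0
  (-45) mod 9 = 0
Mesh after 45 steps: gear-0 tooth 7 meets gear-1 tooth 0

Answer: 7 0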